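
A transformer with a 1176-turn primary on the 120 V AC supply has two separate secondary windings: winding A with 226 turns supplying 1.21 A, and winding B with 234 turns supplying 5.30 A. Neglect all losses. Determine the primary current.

I_p ≈ 1.29 A

V_A = 120 × 226/1176 = 23.061 V; V_B = 120 × 234/1176 = 23.878 V.
P_out = V_A I_A + V_B I_B = 23.061×1.21 + 23.878×5.30 = 27.904 + 126.55 = 154.46 W.
Ideal ⇒ P_in = P_out, so I_p = P_out/V_p = 154.46/120 = 1.29 A.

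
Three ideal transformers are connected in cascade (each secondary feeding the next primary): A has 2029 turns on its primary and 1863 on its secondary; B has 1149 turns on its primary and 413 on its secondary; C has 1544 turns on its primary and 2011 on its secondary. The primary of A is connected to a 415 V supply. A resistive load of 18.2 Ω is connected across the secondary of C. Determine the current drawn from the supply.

Secondary of A: V = 415.00 × 1863/2029 = 381.05 V.
Secondary of B: V = 381.05 × 413/1149 = 136.96 V.
Secondary of C: V = 136.96 × 2011/1544 = 178.39 V.
I_load = 178.39/18.2 = 9.8017 A, so P_out = 178.39 × 9.8017 = 1748.5 W.
All ideal ⇒ P_in = P_out, so I_supply = 1748.5/415 = 4.21 A.

I_supply ≈ 4.21 A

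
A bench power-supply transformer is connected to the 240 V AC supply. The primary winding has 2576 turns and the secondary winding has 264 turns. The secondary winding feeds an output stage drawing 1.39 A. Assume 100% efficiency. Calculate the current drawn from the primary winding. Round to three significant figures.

I_p ≈ 0.142 A

For an ideal transformer I_p N_p = I_s N_s, so I_p = 1.39 × 264/2576 = 0.142 A.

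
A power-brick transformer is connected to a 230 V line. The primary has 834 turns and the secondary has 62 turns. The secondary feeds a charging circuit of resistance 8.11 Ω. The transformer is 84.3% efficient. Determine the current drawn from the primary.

I_p ≈ 0.186 A

V_s = 230 × 62/834 = 17.098 V.
I_s = V_s/R = 17.098/8.11 = 2.1083 A.
P_out = V_s I_s = 17.098 × 2.1083 = 36.048 W.
P_in = P_out/η = 36.048/0.843 = 42.762 W.
I_p = P_in/V_p = 42.762/230 = 0.186 A.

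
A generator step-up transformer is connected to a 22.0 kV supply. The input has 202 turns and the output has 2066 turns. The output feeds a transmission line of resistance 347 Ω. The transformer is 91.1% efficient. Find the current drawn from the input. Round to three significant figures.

I_in ≈ 7280 A

V_out = 22000 × 2066/202 = 225010 V.
I_out = V_out/R = 225010/347 = 648.44 A.
P_out = V_out I_out = 225010 × 648.44 = 1.4591×10^8 W.
P_in = P_out/η = 1.4591×10^8/0.911 = 1.6016×10^8 W.
I_in = P_in/V_in = 1.6016×10^8/22000 = 7280 A.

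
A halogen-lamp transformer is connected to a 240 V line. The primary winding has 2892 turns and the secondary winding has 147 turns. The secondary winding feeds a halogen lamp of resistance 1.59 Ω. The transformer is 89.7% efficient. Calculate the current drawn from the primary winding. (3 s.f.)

I_p ≈ 0.435 A

V_s = 240 × 147/2892 = 12.199 V.
I_s = V_s/R = 12.199/1.59 = 7.6724 A.
P_out = V_s I_s = 12.199 × 7.6724 = 93.597 W.
P_in = P_out/η = 93.597/0.897 = 104.34 W.
I_p = P_in/V_p = 104.34/240 = 0.435 A.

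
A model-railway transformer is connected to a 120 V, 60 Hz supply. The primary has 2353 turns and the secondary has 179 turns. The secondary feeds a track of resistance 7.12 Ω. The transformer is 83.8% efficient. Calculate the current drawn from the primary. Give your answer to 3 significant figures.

V_s = 120 × 179/2353 = 9.1288 V.
I_s = V_s/R = 9.1288/7.12 = 1.2821 A.
P_out = V_s I_s = 9.1288 × 1.2821 = 11.704 W.
P_in = P_out/η = 11.704/0.838 = 13.967 W.
I_p = P_in/V_p = 13.967/120 = 0.116 A.

I_p ≈ 0.116 A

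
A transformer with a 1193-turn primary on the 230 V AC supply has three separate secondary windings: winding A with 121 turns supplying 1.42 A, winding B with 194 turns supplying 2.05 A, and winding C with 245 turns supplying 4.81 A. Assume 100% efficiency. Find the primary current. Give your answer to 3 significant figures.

I_p ≈ 1.47 A

V_A = 230 × 121/1193 = 23.328 V; V_B = 230 × 194/1193 = 37.402 V; V_C = 230 × 245/1193 = 47.234 V.
P_out = V_A I_A + V_B I_B + V_C I_C = 23.328×1.42 + 37.402×2.05 + 47.234×4.81 = 33.125 + 76.673 + 227.19 = 336.99 W.
Ideal ⇒ P_in = P_out, so I_p = P_out/V_p = 336.99/230 = 1.47 A.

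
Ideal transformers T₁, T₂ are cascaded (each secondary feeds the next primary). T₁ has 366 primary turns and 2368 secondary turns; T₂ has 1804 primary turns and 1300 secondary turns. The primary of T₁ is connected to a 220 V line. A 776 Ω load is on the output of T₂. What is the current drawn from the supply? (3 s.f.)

I_supply ≈ 6.16 A

Secondary of T₁: V = 220.00 × 2368/366 = 1423.4 V.
Secondary of T₂: V = 1423.4 × 1300/1804 = 1025.7 V.
I_load = 1025.7/776 = 1.3218 A, so P_out = 1025.7 × 1.3218 = 1355.8 W.
All ideal ⇒ P_in = P_out, so I_supply = 1355.8/220 = 6.16 A.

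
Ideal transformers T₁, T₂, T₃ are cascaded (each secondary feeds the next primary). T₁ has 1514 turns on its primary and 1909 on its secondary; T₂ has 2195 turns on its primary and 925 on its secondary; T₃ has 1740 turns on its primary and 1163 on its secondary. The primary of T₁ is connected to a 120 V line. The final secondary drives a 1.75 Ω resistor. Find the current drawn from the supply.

Secondary of T₁: V = 120.00 × 1909/1514 = 151.31 V.
Secondary of T₂: V = 151.31 × 925/2195 = 63.763 V.
Secondary of T₃: V = 63.763 × 1163/1740 = 42.619 V.
I_load = 42.619/1.75 = 24.353 A, so P_out = 42.619 × 24.353 = 1037.9 W.
All ideal ⇒ P_in = P_out, so I_supply = 1037.9/120 = 8.65 A.

I_supply ≈ 8.65 A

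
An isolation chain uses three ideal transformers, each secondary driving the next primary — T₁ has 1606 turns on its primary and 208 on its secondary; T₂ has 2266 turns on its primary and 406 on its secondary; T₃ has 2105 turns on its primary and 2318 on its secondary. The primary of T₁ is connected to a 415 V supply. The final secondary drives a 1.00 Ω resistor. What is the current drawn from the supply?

Secondary of T₁: V = 415.00 × 208/1606 = 53.748 V.
Secondary of T₂: V = 53.748 × 406/2266 = 9.6301 V.
Secondary of T₃: V = 9.6301 × 2318/2105 = 10.605 V.
I_load = 10.605/1.00 = 10.605 A, so P_out = 10.605 × 10.605 = 112.46 W.
All ideal ⇒ P_in = P_out, so I_supply = 112.46/415 = 0.271 A.

I_supply ≈ 0.271 A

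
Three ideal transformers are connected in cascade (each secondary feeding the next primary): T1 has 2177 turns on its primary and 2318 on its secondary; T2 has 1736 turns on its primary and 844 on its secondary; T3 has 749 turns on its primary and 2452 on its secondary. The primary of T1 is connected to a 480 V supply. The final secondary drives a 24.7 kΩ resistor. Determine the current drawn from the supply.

I_supply ≈ 0.0558 A

After T1: V = 480.00 × 2318/2177 = 511.09 V.
After T2: V = 511.09 × 844/1736 = 248.48 V.
After T3: V = 248.48 × 2452/749 = 813.44 V.
I_load = 813.44/24700 = 0.032933 A, so P_out = 813.44 × 0.032933 = 26.789 W.
All ideal ⇒ P_in = P_out, so I_supply = 26.789/480 = 0.0558 A.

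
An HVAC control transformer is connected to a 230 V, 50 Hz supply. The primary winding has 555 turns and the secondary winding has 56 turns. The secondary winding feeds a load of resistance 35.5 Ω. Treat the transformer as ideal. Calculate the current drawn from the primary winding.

I_p ≈ 0.0660 A

V_s = V_p × N_s/N_p = 230 × 56/555 = 23.207 V.
I_s = V_s/R = 23.207/35.5 = 0.65372 A.
For an ideal transformer I_p N_p = I_s N_s, so I_p = 0.65372 × 56/555 = 0.0660 A.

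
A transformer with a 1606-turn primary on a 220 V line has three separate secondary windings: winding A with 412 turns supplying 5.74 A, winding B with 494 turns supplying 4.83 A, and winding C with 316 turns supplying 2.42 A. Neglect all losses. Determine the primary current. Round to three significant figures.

I_p ≈ 3.43 A

V_A = 220 × 412/1606 = 56.438 V; V_B = 220 × 494/1606 = 67.671 V; V_C = 220 × 316/1606 = 43.288 V.
P_out = V_A I_A + V_B I_B + V_C I_C = 56.438×5.74 + 67.671×4.83 + 43.288×2.42 = 323.96 + 326.85 + 104.76 = 755.56 W.
Ideal ⇒ P_in = P_out, so I_p = P_out/V_p = 755.56/220 = 3.43 A.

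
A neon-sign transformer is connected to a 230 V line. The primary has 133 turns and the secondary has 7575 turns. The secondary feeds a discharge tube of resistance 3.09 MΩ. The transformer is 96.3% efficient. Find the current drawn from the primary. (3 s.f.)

V_s = 230 × 7575/133 = 13100 V.
I_s = V_s/R = 13100/(3.09×10^6) = 0.0042394 A.
P_out = V_s I_s = 13100 × 0.0042394 = 55.534 W.
P_in = P_out/η = 55.534/0.963 = 57.668 W.
I_p = P_in/V_p = 57.668/230 = 0.251 A.

I_p ≈ 0.251 A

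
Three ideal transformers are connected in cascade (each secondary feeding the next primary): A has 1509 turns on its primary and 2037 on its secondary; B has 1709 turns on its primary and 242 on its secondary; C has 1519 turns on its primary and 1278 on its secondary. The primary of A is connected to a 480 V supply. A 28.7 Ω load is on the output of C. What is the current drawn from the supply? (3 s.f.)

I_supply ≈ 0.433 A

Secondary of A: V = 480.00 × 2037/1509 = 647.95 V.
Secondary of B: V = 647.95 × 242/1709 = 91.752 V.
Secondary of C: V = 91.752 × 1278/1519 = 77.195 V.
I_load = 77.195/28.7 = 2.6897 A, so P_out = 77.195 × 2.6897 = 207.63 W.
All ideal ⇒ P_in = P_out, so I_supply = 207.63/480 = 0.433 A.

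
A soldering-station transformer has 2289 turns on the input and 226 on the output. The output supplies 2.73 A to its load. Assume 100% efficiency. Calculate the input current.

I_in ≈ 0.270 A

For an ideal transformer I_in/I_out = N_out/N_in, so I_in = 2.73 × 226/2289 = 0.270 A.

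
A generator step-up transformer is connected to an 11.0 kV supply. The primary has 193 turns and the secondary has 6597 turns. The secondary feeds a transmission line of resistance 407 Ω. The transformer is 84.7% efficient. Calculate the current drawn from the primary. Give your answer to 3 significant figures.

V_s = 11000 × 6597/193 = 375990 V.
I_s = V_s/R = 375990/407 = 923.82 A.
P_out = V_s I_s = 375990 × 923.82 = 3.4735×10^8 W.
P_in = P_out/η = 3.4735×10^8/0.847 = 4.1010×10^8 W.
I_p = P_in/V_p = 4.1010×10^8/11000 = 37300 A.

I_p ≈ 37300 A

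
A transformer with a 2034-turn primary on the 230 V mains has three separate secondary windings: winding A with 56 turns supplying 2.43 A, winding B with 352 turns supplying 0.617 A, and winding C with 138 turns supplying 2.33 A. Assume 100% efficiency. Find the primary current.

I_p ≈ 0.332 A

V_A = 230 × 56/2034 = 6.3324 V; V_B = 230 × 352/2034 = 39.803 V; V_C = 230 × 138/2034 = 15.605 V.
P_out = V_A I_A + V_B I_B + V_C I_C = 6.3324×2.43 + 39.803×0.617 + 15.605×2.33 = 15.388 + 24.559 + 36.359 = 76.305 W.
Ideal ⇒ P_in = P_out, so I_p = P_out/V_p = 76.305/230 = 0.332 A.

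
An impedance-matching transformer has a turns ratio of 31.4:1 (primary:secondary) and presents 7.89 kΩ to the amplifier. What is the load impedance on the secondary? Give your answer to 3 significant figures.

Z_s = Z_p/(N_p/N_s)² = 7890/31.4² = 8.00 Ω.

Z_s ≈ 8.00 Ω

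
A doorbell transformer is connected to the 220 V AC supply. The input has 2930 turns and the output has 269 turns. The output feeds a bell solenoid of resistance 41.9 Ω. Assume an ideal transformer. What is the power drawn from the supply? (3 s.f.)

P ≈ 9.74 W

V_out = V_in × N_out/N_in = 220 × 269/2930 = 20.198 V.
I_out = V_out/R = 20.198/41.9 = 0.48205 A.
I_in = I_out × N_out/N_in = 0.48205 × 269/2930 = 0.044257 A.
P = V_in I_in = 220 × 0.044257 = 9.74 W.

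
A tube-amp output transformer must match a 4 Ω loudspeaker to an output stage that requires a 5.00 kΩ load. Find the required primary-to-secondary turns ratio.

Z_p/Z_s = (N_p/N_s)², so N_p/N_s = √(5000/4) = √1250 = 35.4.

N_p/N_s ≈ 35.4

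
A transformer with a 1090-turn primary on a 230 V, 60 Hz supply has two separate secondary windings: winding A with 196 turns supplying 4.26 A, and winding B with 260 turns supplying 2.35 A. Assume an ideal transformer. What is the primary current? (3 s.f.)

V_A = 230 × 196/1090 = 41.358 V; V_B = 230 × 260/1090 = 54.862 V.
P_out = V_A I_A + V_B I_B = 41.358×4.26 + 54.862×2.35 = 176.18 + 128.93 = 305.11 W.
Ideal ⇒ P_in = P_out, so I_p = P_out/V_p = 305.11/230 = 1.33 A.

I_p ≈ 1.33 A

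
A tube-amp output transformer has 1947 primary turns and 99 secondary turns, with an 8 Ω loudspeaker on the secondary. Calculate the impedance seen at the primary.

Z_p = (N_p/N_s)² × Z_s = (1947/99)² × 8 = 3090 Ω.

Z_p ≈ 3090 Ω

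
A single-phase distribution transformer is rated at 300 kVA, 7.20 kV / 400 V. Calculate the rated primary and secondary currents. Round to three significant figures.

I_p = S/V_p = 300000/7200 = 41.7 A.
I_s = S/V_s = 300000/400 = 750 A.

I_p ≈ 41.7 A, I_s ≈ 750 A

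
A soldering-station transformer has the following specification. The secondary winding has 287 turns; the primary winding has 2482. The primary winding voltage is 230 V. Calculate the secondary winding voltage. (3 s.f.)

V_s ≈ 26.6 V

V_s/V_p = N_s/N_p, so V_s = 230 × 287/2482 = 26.6 V.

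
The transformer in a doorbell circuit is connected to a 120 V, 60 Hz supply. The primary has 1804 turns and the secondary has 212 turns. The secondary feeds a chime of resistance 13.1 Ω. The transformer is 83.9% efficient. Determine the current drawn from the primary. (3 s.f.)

V_s = 120 × 212/1804 = 14.102 V.
I_s = V_s/R = 14.102/13.1 = 1.0765 A.
P_out = V_s I_s = 14.102 × 1.0765 = 15.181 W.
P_in = P_out/η = 15.181/0.839 = 18.094 W.
I_p = P_in/V_p = 18.094/120 = 0.151 A.

I_p ≈ 0.151 A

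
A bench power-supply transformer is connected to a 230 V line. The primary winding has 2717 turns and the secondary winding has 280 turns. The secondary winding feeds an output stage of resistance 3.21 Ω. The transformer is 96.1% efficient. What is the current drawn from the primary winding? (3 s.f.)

I_p ≈ 0.792 A

V_s = 230 × 280/2717 = 23.703 V.
I_s = V_s/R = 23.703/3.21 = 7.3840 A.
P_out = V_s I_s = 23.703 × 7.3840 = 175.02 W.
P_in = P_out/η = 175.02/0.961 = 182.12 W.
I_p = P_in/V_p = 182.12/230 = 0.792 A.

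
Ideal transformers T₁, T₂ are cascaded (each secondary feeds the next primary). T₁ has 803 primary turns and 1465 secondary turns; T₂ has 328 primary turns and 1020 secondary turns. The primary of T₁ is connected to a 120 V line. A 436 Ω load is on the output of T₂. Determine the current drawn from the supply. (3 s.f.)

Secondary of T₁: V = 120.00 × 1465/803 = 218.93 V.
Secondary of T₂: V = 218.93 × 1020/328 = 680.82 V.
I_load = 680.82/436 = 1.5615 A, so P_out = 680.82 × 1.5615 = 1063.1 W.
All ideal ⇒ P_in = P_out, so I_supply = 1063.1/120 = 8.86 A.

I_supply ≈ 8.86 A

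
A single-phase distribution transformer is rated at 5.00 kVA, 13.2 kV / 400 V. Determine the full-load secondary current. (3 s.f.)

I_s ≈ 12.5 A

I_s = S/V_s = 5000/400 = 12.5 A.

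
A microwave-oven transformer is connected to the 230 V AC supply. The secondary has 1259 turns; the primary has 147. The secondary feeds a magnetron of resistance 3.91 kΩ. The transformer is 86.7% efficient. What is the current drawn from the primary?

I_p ≈ 4.98 A

V_s = 230 × 1259/147 = 1969.9 V.
I_s = V_s/R = 1969.9/3910 = 0.50380 A.
P_out = V_s I_s = 1969.9 × 0.50380 = 992.42 W.
P_in = P_out/η = 992.42/0.867 = 1144.7 W.
I_p = P_in/V_p = 1144.7/230 = 4.98 A.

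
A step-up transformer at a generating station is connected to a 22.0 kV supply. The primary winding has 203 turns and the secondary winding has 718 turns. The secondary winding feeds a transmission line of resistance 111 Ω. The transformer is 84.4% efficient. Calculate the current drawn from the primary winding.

V_s = 22000 × 718/203 = 77813 V.
I_s = V_s/R = 77813/111 = 701.02 A.
P_out = V_s I_s = 77813 × 701.02 = 5.4548×10^7 W.
P_in = P_out/η = 5.4548×10^7/0.844 = 6.4630×10^7 W.
I_p = P_in/V_p = 6.4630×10^7/22000 = 2940 A.

I_p ≈ 2940 A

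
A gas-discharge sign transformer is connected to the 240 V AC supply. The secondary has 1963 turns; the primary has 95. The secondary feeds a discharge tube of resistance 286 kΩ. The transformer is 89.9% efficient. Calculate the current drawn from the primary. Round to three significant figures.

V_s = 240 × 1963/95 = 4959.2 V.
I_s = V_s/R = 4959.2/286000 = 0.017340 A.
P_out = V_s I_s = 4959.2 × 0.017340 = 85.990 W.
P_in = P_out/η = 85.990/0.899 = 95.651 W.
I_p = P_in/V_p = 95.651/240 = 0.399 A.

I_p ≈ 0.399 A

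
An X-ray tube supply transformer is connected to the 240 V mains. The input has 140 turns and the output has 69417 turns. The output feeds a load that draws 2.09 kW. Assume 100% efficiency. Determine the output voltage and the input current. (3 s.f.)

V_out ≈ 119000 V, I_in ≈ 8.71 A

V_out = V_in × N_out/N_in = 240 × 69417/140 = 119000 V.
I_out = P/V_out = 2090/119000 = 0.017563 A.
I_in = I_out × N_out/N_in = 0.017563 × 69417/140 = 8.71 A.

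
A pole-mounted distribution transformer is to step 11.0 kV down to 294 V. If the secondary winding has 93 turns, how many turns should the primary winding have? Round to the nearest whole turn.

N_p/N_s = V_p/V_s, so N_p = 93 × 11000/294 = 3479.6 ≈ 3480 turns.

N_p = 3480 turns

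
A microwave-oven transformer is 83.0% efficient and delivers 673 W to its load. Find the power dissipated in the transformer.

P_loss ≈ 138 W

P_in = P_out/η = 673/0.830 = 810.843 W.
P_loss = P_in − P_out = 810.843 − 673 = 138 W.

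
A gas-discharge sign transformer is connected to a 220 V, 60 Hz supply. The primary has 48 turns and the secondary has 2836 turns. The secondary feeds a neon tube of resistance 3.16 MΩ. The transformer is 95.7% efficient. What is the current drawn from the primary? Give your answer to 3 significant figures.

V_s = 220 × 2836/48 = 12998 V.
I_s = V_s/R = 12998/(3.16×10^6) = 0.0041134 A.
P_out = V_s I_s = 12998 × 0.0041134 = 53.467 W.
P_in = P_out/η = 53.467/0.957 = 55.870 W.
I_p = P_in/V_p = 55.870/220 = 0.254 A.

I_p ≈ 0.254 A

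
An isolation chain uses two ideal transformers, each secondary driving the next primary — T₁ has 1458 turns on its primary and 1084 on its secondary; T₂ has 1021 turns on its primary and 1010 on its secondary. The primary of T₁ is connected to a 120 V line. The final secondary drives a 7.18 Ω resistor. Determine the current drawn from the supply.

After T₁: V = 120.00 × 1084/1458 = 89.218 V.
After T₂: V = 89.218 × 1010/1021 = 88.257 V.
I_load = 88.257/7.18 = 12.292 A, so P_out = 88.257 × 12.292 = 1084.9 W.
All ideal ⇒ P_in = P_out, so I_supply = 1084.9/120 = 9.04 A.

I_supply ≈ 9.04 A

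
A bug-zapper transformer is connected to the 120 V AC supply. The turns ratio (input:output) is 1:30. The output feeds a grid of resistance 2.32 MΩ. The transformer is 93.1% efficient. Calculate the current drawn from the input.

V_out = 120 × 30/1 = 3600.0 V.
I_out = V_out/R = 3600.0/(2.32×10^6) = 0.0015517 A.
P_out = V_out I_out = 3600.0 × 0.0015517 = 5.5862 W.
P_in = P_out/η = 5.5862/0.931 = 6.0002 W.
I_in = P_in/V_in = 6.0002/120 = 0.0500 A.

I_in ≈ 0.0500 A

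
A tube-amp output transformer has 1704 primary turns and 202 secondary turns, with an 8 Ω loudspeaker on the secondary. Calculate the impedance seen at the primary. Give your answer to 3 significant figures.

Z_p ≈ 569 Ω

Z_p = (N_p/N_s)² × Z_s = (1704/202)² × 8 = 569 Ω.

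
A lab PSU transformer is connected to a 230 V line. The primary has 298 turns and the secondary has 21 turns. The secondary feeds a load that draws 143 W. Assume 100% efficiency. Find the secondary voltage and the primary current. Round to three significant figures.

V_s = V_p × N_s/N_p = 230 × 21/298 = 16.208 V.
I_s = P/V_s = 143/16.208 = 8.8228 A.
I_p = I_s × N_s/N_p = 8.8228 × 21/298 = 0.622 A.

V_s ≈ 16.2 V, I_p ≈ 0.622 A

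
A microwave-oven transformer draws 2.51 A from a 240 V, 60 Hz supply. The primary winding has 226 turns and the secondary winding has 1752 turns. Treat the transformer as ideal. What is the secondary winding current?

I_s ≈ 0.324 A

I_s/I_p = N_p/N_s, so I_s = 2.51 × 226/1752 = 0.324 A.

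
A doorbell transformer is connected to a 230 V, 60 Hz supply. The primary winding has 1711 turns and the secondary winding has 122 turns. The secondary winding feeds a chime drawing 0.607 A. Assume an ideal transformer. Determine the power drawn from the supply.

P ≈ 9.95 W

I_p = I_s × N_s/N_p = 0.607 × 122/1711 = 0.043281 A.
P = V_p I_p = 230 × 0.043281 = 9.95 W.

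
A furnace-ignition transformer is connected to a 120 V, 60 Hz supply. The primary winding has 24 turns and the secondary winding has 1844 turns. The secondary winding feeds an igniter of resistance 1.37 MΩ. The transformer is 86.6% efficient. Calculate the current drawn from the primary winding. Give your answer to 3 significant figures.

V_s = 120 × 1844/24 = 9220.0 V.
I_s = V_s/R = 9220.0/(1.37×10^6) = 0.0067299 A.
P_out = V_s I_s = 9220.0 × 0.0067299 = 62.050 W.
P_in = P_out/η = 62.050/0.866 = 71.651 W.
I_p = P_in/V_p = 71.651/120 = 0.597 A.

I_p ≈ 0.597 A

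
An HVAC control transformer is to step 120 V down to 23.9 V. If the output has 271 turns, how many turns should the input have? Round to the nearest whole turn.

N_in = 1361 turns

N_in/N_out = V_in/V_out, so N_in = 271 × 120/23.9 = 1360.7 ≈ 1361 turns.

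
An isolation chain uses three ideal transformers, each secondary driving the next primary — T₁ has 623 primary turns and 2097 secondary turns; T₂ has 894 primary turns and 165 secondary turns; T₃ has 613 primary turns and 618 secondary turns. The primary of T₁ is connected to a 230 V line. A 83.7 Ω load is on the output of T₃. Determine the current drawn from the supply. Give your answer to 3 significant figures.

Secondary of T₁: V = 230.00 × 2097/623 = 774.17 V.
Secondary of T₂: V = 774.17 × 165/894 = 142.88 V.
Secondary of T₃: V = 142.88 × 618/613 = 144.05 V.
I_load = 144.05/83.7 = 1.7210 A, so P_out = 144.05 × 1.7210 = 247.91 W.
All ideal ⇒ P_in = P_out, so I_supply = 247.91/230 = 1.08 A.

I_supply ≈ 1.08 A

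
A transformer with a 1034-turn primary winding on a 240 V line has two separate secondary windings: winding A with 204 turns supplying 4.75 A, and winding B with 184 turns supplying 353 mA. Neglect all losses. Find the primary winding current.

I_p ≈ 1.00 A

V_A = 240 × 204/1034 = 47.350 V; V_B = 240 × 184/1034 = 42.708 V.
P_out = V_A I_A + V_B I_B = 47.350×4.75 + 42.708×0.353 = 224.91 + 15.076 = 239.99 W.
Ideal ⇒ P_in = P_out, so I_p = P_out/V_p = 239.99/240 = 1.00 A.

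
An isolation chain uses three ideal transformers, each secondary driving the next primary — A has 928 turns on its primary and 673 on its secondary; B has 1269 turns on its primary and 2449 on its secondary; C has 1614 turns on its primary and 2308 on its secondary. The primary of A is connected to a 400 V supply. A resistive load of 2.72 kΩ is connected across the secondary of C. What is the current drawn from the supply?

Secondary of A: V = 400.00 × 673/928 = 290.09 V.
Secondary of B: V = 290.09 × 2449/1269 = 559.83 V.
Secondary of C: V = 559.83 × 2308/1614 = 800.55 V.
I_load = 800.55/2720 = 0.29432 A, so P_out = 800.55 × 0.29432 = 235.62 W.
All ideal ⇒ P_in = P_out, so I_supply = 235.62/400 = 0.589 A.

I_supply ≈ 0.589 A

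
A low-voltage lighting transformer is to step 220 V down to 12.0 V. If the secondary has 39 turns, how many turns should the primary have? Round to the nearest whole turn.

N_p = 715 turns

N_p/N_s = V_p/V_s, so N_p = 39 × 220/12.0 = 715.0 ≈ 715 turns.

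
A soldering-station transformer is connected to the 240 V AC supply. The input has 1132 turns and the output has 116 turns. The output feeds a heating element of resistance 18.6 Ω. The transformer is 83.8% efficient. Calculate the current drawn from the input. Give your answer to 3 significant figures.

I_in ≈ 0.162 A

V_out = 240 × 116/1132 = 24.594 V.
I_out = V_out/R = 24.594/18.6 = 1.3222 A.
P_out = V_out I_out = 24.594 × 1.3222 = 32.519 W.
P_in = P_out/η = 32.519/0.838 = 38.805 W.
I_in = P_in/V_in = 38.805/240 = 0.162 A.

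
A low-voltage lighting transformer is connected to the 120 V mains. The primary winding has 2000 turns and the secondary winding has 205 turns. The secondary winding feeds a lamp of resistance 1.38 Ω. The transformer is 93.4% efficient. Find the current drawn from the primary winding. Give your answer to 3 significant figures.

I_p ≈ 0.978 A

V_s = 120 × 205/2000 = 12.300 V.
I_s = V_s/R = 12.300/1.38 = 8.9130 A.
P_out = V_s I_s = 12.300 × 8.9130 = 109.63 W.
P_in = P_out/η = 109.63/0.934 = 117.38 W.
I_p = P_in/V_p = 117.38/120 = 0.978 A.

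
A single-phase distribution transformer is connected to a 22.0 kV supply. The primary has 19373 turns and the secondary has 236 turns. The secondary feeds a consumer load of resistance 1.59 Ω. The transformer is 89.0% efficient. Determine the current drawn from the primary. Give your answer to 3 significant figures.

V_s = 22000 × 236/19373 = 268.00 V.
I_s = V_s/R = 268.00/1.59 = 168.55 A.
P_out = V_s I_s = 268.00 × 168.55 = 45173 W.
P_in = P_out/η = 45173/0.890 = 50756 W.
I_p = P_in/V_p = 50756/22000 = 2.31 A.

I_p ≈ 2.31 A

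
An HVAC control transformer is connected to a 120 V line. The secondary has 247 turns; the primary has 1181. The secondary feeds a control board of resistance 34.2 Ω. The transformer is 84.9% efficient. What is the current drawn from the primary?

I_p ≈ 0.181 A

V_s = 120 × 247/1181 = 25.097 V.
I_s = V_s/R = 25.097/34.2 = 0.73384 A.
P_out = V_s I_s = 25.097 × 0.73384 = 18.417 W.
P_in = P_out/η = 18.417/0.849 = 21.693 W.
I_p = P_in/V_p = 21.693/120 = 0.181 A.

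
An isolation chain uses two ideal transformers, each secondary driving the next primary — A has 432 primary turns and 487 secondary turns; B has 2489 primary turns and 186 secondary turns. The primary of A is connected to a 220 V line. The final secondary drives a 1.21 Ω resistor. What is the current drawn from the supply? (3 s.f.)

Secondary of A: V = 220.00 × 487/432 = 248.01 V.
Secondary of B: V = 248.01 × 186/2489 = 18.533 V.
I_load = 18.533/1.21 = 15.317 A, so P_out = 18.533 × 15.317 = 283.87 W.
All ideal ⇒ P_in = P_out, so I_supply = 283.87/220 = 1.29 A.

I_supply ≈ 1.29 A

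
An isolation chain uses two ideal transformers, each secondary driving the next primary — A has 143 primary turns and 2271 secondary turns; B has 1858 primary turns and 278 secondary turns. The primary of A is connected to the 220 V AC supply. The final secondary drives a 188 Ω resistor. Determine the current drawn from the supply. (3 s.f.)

I_supply ≈ 6.61 A

Secondary of A: V = 220.00 × 2271/143 = 3493.8 V.
Secondary of B: V = 3493.8 × 278/1858 = 522.76 V.
I_load = 522.76/188 = 2.7806 A, so P_out = 522.76 × 2.7806 = 1453.6 W.
All ideal ⇒ P_in = P_out, so I_supply = 1453.6/220 = 6.61 A.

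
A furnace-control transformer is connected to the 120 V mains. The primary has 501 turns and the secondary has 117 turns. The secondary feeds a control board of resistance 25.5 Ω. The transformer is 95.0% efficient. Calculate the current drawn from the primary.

V_s = 120 × 117/501 = 28.024 V.
I_s = V_s/R = 28.024/25.5 = 1.0990 A.
P_out = V_s I_s = 28.024 × 1.0990 = 30.798 W.
P_in = P_out/η = 30.798/0.950 = 32.419 W.
I_p = P_in/V_p = 32.419/120 = 0.270 A.

I_p ≈ 0.270 A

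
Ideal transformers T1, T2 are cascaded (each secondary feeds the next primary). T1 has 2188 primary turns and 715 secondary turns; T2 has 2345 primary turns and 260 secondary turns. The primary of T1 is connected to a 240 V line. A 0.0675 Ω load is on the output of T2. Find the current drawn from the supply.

After T1: V = 240.00 × 715/2188 = 78.428 V.
After T2: V = 78.428 × 260/2345 = 8.6956 V.
I_load = 8.6956/0.0675 = 128.82 A, so P_out = 8.6956 × 128.82 = 1120.2 W.
All ideal ⇒ P_in = P_out, so I_supply = 1120.2/240 = 4.67 A.

I_supply ≈ 4.67 A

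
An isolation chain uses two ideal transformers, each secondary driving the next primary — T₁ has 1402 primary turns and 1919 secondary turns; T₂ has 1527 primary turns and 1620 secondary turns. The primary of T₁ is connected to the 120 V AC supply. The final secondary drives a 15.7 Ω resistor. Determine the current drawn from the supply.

I_supply ≈ 16.1 A

After T₁: V = 120.00 × 1919/1402 = 164.25 V.
After T₂: V = 164.25 × 1620/1527 = 174.25 V.
I_load = 174.25/15.7 = 11.099 A, so P_out = 174.25 × 11.099 = 1934.1 W.
All ideal ⇒ P_in = P_out, so I_supply = 1934.1/120 = 16.1 A.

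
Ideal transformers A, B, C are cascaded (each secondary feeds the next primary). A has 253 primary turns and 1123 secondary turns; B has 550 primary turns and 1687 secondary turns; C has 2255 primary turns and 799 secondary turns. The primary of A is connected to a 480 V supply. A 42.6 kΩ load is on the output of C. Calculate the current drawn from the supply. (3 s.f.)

I_supply ≈ 0.262 A

After A: V = 480.00 × 1123/253 = 2130.6 V.
After B: V = 2130.6 × 1687/550 = 6535.1 V.
After C: V = 6535.1 × 799/2255 = 2315.5 V.
I_load = 2315.5/42600 = 0.054356 A, so P_out = 2315.5 × 0.054356 = 125.86 W.
All ideal ⇒ P_in = P_out, so I_supply = 125.86/480 = 0.262 A.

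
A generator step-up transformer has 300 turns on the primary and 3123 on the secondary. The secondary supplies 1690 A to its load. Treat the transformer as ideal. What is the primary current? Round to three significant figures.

I_p ≈ 17600 A

For an ideal transformer I_p/I_s = N_s/N_p, so I_p = 1690 × 3123/300 = 17600 A.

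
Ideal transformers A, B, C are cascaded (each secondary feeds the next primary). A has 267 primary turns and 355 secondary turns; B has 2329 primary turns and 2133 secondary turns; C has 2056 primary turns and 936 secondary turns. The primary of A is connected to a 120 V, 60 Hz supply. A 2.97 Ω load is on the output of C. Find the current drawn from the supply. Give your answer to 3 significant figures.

I_supply ≈ 12.4 A

After A: V = 120.00 × 355/267 = 159.55 V.
After B: V = 159.55 × 2133/2329 = 146.12 V.
After C: V = 146.12 × 936/2056 = 66.523 V.
I_load = 66.523/2.97 = 22.398 A, so P_out = 66.523 × 22.398 = 1490.0 W.
All ideal ⇒ P_in = P_out, so I_supply = 1490.0/120 = 12.4 A.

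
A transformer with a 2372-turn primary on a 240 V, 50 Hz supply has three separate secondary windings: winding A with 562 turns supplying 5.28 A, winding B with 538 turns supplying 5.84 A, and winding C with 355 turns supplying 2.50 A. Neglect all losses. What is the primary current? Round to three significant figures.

V_A = 240 × 562/2372 = 56.863 V; V_B = 240 × 538/2372 = 54.435 V; V_C = 240 × 355/2372 = 35.919 V.
P_out = V_A I_A + V_B I_B + V_C I_C = 56.863×5.28 + 54.435×5.84 + 35.919×2.50 = 300.24 + 317.90 + 89.798 = 707.94 W.
Ideal ⇒ P_in = P_out, so I_p = P_out/V_p = 707.94/240 = 2.95 A.

I_p ≈ 2.95 A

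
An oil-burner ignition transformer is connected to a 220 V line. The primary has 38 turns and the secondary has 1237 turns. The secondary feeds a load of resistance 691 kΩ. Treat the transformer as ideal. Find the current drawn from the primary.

I_p ≈ 0.337 A

V_s = V_p × N_s/N_p = 220 × 1237/38 = 7161.6 V.
I_s = V_s/R = 7161.6/691000 = 0.010364 A.
For an ideal transformer I_p N_p = I_s N_s, so I_p = 0.010364 × 1237/38 = 0.337 A.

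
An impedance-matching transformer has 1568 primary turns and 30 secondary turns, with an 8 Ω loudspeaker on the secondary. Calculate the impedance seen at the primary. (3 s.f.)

Z_p = (N_p/N_s)² × Z_s = (1568/30)² × 8 = 21900 Ω.

Z_p ≈ 21900 Ω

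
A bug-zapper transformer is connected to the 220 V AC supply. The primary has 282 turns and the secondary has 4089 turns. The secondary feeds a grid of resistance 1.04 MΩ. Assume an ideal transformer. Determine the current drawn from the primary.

I_p ≈ 0.0445 A

V_s = V_p × N_s/N_p = 220 × 4089/282 = 3190.0 V.
I_s = V_s/R = 3190.0/(1.04×10^6) = 0.0030673 A.
For an ideal transformer I_p N_p = I_s N_s, so I_p = 0.0030673 × 4089/282 = 0.0445 A.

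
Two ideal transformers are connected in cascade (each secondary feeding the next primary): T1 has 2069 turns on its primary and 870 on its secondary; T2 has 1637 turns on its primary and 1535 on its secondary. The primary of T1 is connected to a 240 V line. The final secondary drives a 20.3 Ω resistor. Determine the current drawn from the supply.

I_supply ≈ 1.84 A

After T1: V = 240.00 × 870/2069 = 100.92 V.
After T2: V = 100.92 × 1535/1637 = 94.630 V.
I_load = 94.630/20.3 = 4.6616 A, so P_out = 94.630 × 4.6616 = 441.13 W.
All ideal ⇒ P_in = P_out, so I_supply = 441.13/240 = 1.84 A.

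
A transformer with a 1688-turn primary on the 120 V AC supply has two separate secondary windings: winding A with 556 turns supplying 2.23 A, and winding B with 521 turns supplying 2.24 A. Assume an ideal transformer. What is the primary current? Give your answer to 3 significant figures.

I_p ≈ 1.43 A

V_A = 120 × 556/1688 = 39.526 V; V_B = 120 × 521/1688 = 37.038 V.
P_out = V_A I_A + V_B I_B = 39.526×2.23 + 37.038×2.24 = 88.143 + 82.965 = 171.11 W.
Ideal ⇒ P_in = P_out, so I_p = P_out/V_p = 171.11/120 = 1.43 A.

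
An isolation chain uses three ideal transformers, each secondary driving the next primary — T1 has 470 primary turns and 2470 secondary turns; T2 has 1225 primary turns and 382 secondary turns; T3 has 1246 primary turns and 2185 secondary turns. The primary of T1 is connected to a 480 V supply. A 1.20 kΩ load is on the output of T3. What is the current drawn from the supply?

I_supply ≈ 3.30 A

Secondary of T1: V = 480.00 × 2470/470 = 2522.6 V.
Secondary of T2: V = 2522.6 × 382/1225 = 786.62 V.
Secondary of T3: V = 786.62 × 2185/1246 = 1379.4 V.
I_load = 1379.4/1200 = 1.1495 A, so P_out = 1379.4 × 1.1495 = 1585.7 W.
All ideal ⇒ P_in = P_out, so I_supply = 1585.7/480 = 3.30 A.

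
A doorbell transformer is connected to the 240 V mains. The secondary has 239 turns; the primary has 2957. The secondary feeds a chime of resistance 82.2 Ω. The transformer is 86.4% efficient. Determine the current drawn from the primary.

V_s = 240 × 239/2957 = 19.398 V.
I_s = V_s/R = 19.398/82.2 = 0.23599 A.
P_out = V_s I_s = 19.398 × 0.23599 = 4.5777 W.
P_in = P_out/η = 4.5777/0.864 = 5.2982 W.
I_p = P_in/V_p = 5.2982/240 = 0.0221 A.

I_p ≈ 0.0221 A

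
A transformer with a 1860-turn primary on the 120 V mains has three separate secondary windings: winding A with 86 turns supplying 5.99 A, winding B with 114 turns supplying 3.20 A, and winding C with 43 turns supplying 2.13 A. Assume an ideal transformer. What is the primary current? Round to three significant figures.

I_p ≈ 0.522 A

V_A = 120 × 86/1860 = 5.5484 V; V_B = 120 × 114/1860 = 7.3548 V; V_C = 120 × 43/1860 = 2.7742 V.
P_out = V_A I_A + V_B I_B + V_C I_C = 5.5484×5.99 + 7.3548×3.20 + 2.7742×2.13 = 33.235 + 23.535 + 5.9090 = 62.679 W.
Ideal ⇒ P_in = P_out, so I_p = P_out/V_p = 62.679/120 = 0.522 A.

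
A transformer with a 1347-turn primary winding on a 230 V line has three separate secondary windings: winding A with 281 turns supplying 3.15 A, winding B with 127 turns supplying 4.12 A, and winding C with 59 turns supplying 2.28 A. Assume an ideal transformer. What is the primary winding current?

I_p ≈ 1.15 A

V_A = 230 × 281/1347 = 47.981 V; V_B = 230 × 127/1347 = 21.685 V; V_C = 230 × 59/1347 = 10.074 V.
P_out = V_A I_A + V_B I_B + V_C I_C = 47.981×3.15 + 21.685×4.12 + 10.074×2.28 = 151.14 + 89.343 + 22.969 = 263.45 W.
Ideal ⇒ P_in = P_out, so I_p = P_out/V_p = 263.45/230 = 1.15 A.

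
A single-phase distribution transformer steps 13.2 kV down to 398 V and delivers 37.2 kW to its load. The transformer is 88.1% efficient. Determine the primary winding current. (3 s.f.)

I_p ≈ 3.20 A

P_in = P_out/η = 37200/0.881 = 42225 W.
I_p = P_in/V_p = 42225/13200 = 3.20 A.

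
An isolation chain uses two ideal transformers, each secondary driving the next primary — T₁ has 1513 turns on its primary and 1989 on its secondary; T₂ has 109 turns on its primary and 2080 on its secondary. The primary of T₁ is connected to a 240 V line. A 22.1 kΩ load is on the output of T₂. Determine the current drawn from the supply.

I_supply ≈ 6.83 A

After T₁: V = 240.00 × 1989/1513 = 315.51 V.
After T₂: V = 315.51 × 2080/109 = 6020.7 V.
I_load = 6020.7/22100 = 0.27243 A, so P_out = 6020.7 × 0.27243 = 1640.2 W.
All ideal ⇒ P_in = P_out, so I_supply = 1640.2/240 = 6.83 A.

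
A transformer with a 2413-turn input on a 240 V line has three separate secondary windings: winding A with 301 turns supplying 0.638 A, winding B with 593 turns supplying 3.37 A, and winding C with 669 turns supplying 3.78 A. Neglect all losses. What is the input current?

V_A = 240 × 301/2413 = 29.938 V; V_B = 240 × 593/2413 = 58.981 V; V_C = 240 × 669/2413 = 66.540 V.
P_out = V_A I_A + V_B I_B + V_C I_C = 29.938×0.638 + 58.981×3.37 + 66.540×3.78 = 19.100 + 198.76 + 251.52 = 469.38 W.
Ideal ⇒ P_in = P_out, so I_in = P_out/V_in = 469.38/240 = 1.96 A.

I_in ≈ 1.96 A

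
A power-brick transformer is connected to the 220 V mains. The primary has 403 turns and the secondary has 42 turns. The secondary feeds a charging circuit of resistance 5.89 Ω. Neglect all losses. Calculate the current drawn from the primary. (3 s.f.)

V_s = V_p × N_s/N_p = 220 × 42/403 = 22.928 V.
I_s = V_s/R = 22.928/5.89 = 3.8927 A.
For an ideal transformer I_p N_p = I_s N_s, so I_p = 3.8927 × 42/403 = 0.406 A.

I_p ≈ 0.406 A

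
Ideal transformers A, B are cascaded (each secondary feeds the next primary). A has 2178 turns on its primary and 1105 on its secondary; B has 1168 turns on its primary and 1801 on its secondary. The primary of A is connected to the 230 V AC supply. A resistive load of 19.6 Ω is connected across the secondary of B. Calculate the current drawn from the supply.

Secondary of A: V = 230.00 × 1105/2178 = 116.69 V.
Secondary of B: V = 116.69 × 1801/1168 = 179.93 V.
I_load = 179.93/19.6 = 9.1801 A, so P_out = 179.93 × 9.1801 = 1651.8 W.
All ideal ⇒ P_in = P_out, so I_supply = 1651.8/230 = 7.18 A.

I_supply ≈ 7.18 A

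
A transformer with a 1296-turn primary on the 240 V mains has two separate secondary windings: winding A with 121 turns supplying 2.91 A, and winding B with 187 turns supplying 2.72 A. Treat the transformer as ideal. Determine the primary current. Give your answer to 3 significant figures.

V_A = 240 × 121/1296 = 22.407 V; V_B = 240 × 187/1296 = 34.630 V.
P_out = V_A I_A + V_B I_B = 22.407×2.91 + 34.630×2.72 = 65.206 + 94.193 = 159.40 W.
Ideal ⇒ P_in = P_out, so I_p = P_out/V_p = 159.40/240 = 0.664 A.

I_p ≈ 0.664 A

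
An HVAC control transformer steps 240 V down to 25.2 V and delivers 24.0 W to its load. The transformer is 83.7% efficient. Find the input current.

P_in = P_out/η = 24.0/0.837 = 28.674 W.
I_in = P_in/V_in = 28.674/240 = 0.119 A.

I_in ≈ 0.119 A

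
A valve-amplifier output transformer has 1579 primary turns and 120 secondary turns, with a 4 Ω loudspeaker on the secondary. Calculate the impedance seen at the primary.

Z_p = (N_p/N_s)² × Z_s = (1579/120)² × 4 = 693 Ω.

Z_p ≈ 693 Ω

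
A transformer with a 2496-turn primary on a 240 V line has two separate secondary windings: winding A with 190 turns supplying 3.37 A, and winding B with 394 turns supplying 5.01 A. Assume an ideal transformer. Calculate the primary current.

V_A = 240 × 190/2496 = 18.269 V; V_B = 240 × 394/2496 = 37.885 V.
P_out = V_A I_A + V_B I_B = 18.269×3.37 + 37.885×5.01 = 61.567 + 189.80 = 251.37 W.
Ideal ⇒ P_in = P_out, so I_p = P_out/V_p = 251.37/240 = 1.05 A.

I_p ≈ 1.05 A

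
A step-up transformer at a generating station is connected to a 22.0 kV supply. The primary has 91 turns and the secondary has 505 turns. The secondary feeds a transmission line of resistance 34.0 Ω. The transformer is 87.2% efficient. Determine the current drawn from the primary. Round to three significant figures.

I_p ≈ 22900 A

V_s = 22000 × 505/91 = 122090 V.
I_s = V_s/R = 122090/34.0 = 3590.8 A.
P_out = V_s I_s = 122090 × 3590.8 = 4.3840×10^8 W.
P_in = P_out/η = 4.3840×10^8/0.872 = 5.0275×10^8 W.
I_p = P_in/V_p = 5.0275×10^8/22000 = 22900 A.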